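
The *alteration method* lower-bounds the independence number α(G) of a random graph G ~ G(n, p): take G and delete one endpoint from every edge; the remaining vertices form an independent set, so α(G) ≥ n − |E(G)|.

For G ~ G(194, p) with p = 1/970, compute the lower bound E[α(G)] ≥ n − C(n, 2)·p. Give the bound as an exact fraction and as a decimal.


E[|E(G)|] = C(194, 2)·p = 18721 · (1/970) = 193/10.
E[α(G)] ≥ n − E[|E(G)|] = 194 − 193/10 = 1747/10.
Numerically: ≈ 174.700000.
(This is only a lower bound; the true E[α(G)] may be larger.)

E[α(G)] ≥ 1747/10 ≈ 174.700000.


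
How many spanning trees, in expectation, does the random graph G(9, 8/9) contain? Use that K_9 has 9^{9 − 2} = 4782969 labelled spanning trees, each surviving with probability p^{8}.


K_9 has 9^{9 − 2} = 4782969 labelled spanning trees.
For each such spanning tree H, let X_H = 1 if all 8 edges of H are present in G. Then P[X_H = 1] = p^{8} = (8/9)^{8} = 16777216/43046721.
By linearity of expectation: E[X] = Σ_H E[X_H] = 4782969 · p^{8} = 4782969 · 16777216/43046721 = 16777216/9.
Numerically: E[X] ≈ 1.86414e+06.

E[X] = 4782969 · (8/9)^{8} = 16777216/9 ≈ 1.86414e+06.


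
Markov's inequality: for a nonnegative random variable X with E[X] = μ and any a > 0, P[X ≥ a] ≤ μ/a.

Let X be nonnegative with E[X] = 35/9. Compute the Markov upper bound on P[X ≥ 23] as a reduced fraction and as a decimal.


μ = E[X] = 35/9, a = 23.
Markov: P[X ≥ 23] ≤ μ/a = (35/9)/23 = 35/207.
Numerically: ≈ 0.1691.
(Since a = 23 > μ = 3.8889, the bound 35/207 is < 1 and informative.)

P[X ≥ 23] ≤ 35/207 ≈ 0.1691.


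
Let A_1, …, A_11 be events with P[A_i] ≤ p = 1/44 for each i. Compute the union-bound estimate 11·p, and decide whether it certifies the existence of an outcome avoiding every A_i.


Union bound: P[∪_{i=1}^{11} A_i] ≤ Σ_i P[A_i] ≤ 11·p = 11·(1/44) = 1/4.
Numerically: 1/4 ≈ 0.2500000.
Is 1/4 < 1? YES.
Since P[∪ A_i] ≤ 1/4 < 1, the complement has P[∩ A_i^c] ≥ 1 − 1/4 = 3/4 > 0, so some outcome avoids every A_i.

11·p = 1/4 ≈ 0.2500000; existence CERTIFIED by the union bound.


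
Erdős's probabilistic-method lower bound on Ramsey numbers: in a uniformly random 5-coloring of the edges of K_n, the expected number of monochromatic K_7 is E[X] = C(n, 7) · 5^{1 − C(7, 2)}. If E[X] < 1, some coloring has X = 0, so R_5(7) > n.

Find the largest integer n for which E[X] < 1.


We need C(n, 7) · 5^{1 − 21} < 1, i.e. C(n, 7) < 5^{21 − 1} = 95367431640625.
Check values of n near the boundary:
  n = 336: C(336, 7) = 90079147136880; 90079147136880 < 95367431640625? YES
  n = 337: C(337, 7) = 91989916924632; 91989916924632 < 95367431640625? YES
  n = 338: C(338, 7) = 93935323022736; 93935323022736 < 95367431640625? YES
  n = 339: C(339, 7) = 95915887062372; 95915887062372 < 95367431640625? NO
The largest n with C(n, 7) < 95367431640625 is n = 338 (where E[X] = 93935323022736/95367431640625 ≈ 0.984983). Hence R_5(7) > 338, i.e. R_5(7) ≥ 339.

Largest n = 338; hence R_5(7) > 338.


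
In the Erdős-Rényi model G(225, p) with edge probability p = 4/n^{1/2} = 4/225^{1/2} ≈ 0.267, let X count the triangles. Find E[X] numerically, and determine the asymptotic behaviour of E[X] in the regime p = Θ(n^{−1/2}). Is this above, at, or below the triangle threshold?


Number of potential triangles: C(225, 3) = 1873200.
Each occurs with probability p³ ≈ (0.267)³ ≈ 1.89630e-02.
By linearity: E[X] = C(225, 3)·p³ ≈ 1873200 · 1.89630e-02 ≈ 35521.422.
Since α = 1/2 < 1, p = c/n^{1/2} ≫ 1/n is above the triangle threshold p ~ 1/n. Asymptotically E[X] ~ (c³/6)·n^{3(1−α)} = (4³/6)·n^{1.5} → ∞; triangles are abundant w.h.p.

E[X] ≈ 35521.422; in regime p = Θ(1/n^{1/2}) E[X] diverges (above the triangle threshold p ~ 1/n).


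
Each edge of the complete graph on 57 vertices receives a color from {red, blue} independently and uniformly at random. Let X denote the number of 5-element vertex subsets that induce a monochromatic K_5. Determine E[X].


Let X = Σ_S X_S over the C(57, 5) = 4187106 subsets S of size 5, where X_S = 1 if the K_5 on S is monochromatic.
For a fixed S, the K_5 on S has C(5, 2) = 10 edges. P[all 10 edges red] = (1/2)^10, and likewise for blue, so P[monochromatic] = 2·(1/2)^10 = 2^{1 − 10} = 1/512.
By linearity: E[X] = C(57, 5) · 2^{1 − 10} = 4187106 · 1/512 = 2093553/256.
Numerically: E[X] ≈ 8177.9414.

E[X] = C(57,5)·2^(1−C(5,2)) = 2093553/256 ≈ 8177.9414.


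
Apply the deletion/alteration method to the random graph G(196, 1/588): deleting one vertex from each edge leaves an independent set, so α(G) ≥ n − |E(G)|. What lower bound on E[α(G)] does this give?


E[|E(G)|] = C(196, 2)·p = 19110 · (1/588) = 65/2.
E[α(G)] ≥ n − E[|E(G)|] = 196 − 65/2 = 327/2.
Numerically: ≈ 163.5000.
(This is only a lower bound; the true E[α(G)] may be larger.)

E[α(G)] ≥ 327/2 ≈ 163.5000.


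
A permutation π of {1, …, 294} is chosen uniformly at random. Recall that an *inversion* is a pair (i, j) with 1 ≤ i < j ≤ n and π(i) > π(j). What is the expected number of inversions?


Write X = Σ X_I over the C(294, 2) = 43071 pairs i < j, with X_I the indicator of one inversion.
There are 43071 indicators.
For each fixed pair i < j, the values π(i) and π(j) are two distinct elements of {1, …, 294} in uniformly random order; by symmetry P[π(i) > π(j)] = 1/2.
By linearity: E[X] = 43071 · (1/2) = C(294, 2) · (1/2) = 43071/2 = 43071/2 ≈ 21535.5000.

E[X] = 43071/2 = 21535.5000.


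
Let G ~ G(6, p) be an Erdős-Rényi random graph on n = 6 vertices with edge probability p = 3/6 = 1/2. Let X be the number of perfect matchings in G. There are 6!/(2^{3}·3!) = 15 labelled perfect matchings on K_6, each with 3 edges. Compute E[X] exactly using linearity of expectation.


K_6 has 6!/(2^{3}·3!) = 15 labelled perfect matchings.
For each such perfect matching H, let X_H = 1 if all 3 edges of H are present in G. Then P[X_H = 1] = p^{3} = (1/2)^{3} = 1/8.
Summing the indicators: E[X] = Σ_H E[X_H] = 15 · p^{3} = 15 · 1/8 = 15/8.
Numerically: E[X] ≈ 1.875.

E[X] = 15 · (1/2)^{3} = 15/8 ≈ 1.875.


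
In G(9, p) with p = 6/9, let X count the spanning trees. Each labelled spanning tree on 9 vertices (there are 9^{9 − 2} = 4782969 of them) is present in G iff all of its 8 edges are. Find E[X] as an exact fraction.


K_9 has 9^{9 − 2} = 4782969 labelled spanning trees.
For each such spanning tree H, let X_H = 1 if all 8 edges of H are present in G. Then P[X_H = 1] = p^{8} = (2/3)^{8} = 256/6561.
By linearity of expectation: E[X] = Σ_H E[X_H] = 4782969 · p^{8} = 4782969 · 256/6561 = 186624.
Numerically: E[X] ≈ 186624.

E[X] = 4782969 · (2/3)^{8} = 186624 ≈ 186624.


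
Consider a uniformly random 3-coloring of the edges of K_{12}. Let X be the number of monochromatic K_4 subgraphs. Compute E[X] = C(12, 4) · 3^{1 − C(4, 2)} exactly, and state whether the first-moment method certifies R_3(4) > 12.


E[X] = C(12, 4) · 3^{1 − 6} = 495 · 3^{−5} = 495/243.
As a reduced fraction: E[X] = 55/27 ≈ 2.037037.
Is E[X] < 1? NO.
Since E[X] ≥ 1, the first-moment bound is inconclusive at n = 12; it does NOT by itself certify R_3(4) > 12.

E[X] = 55/27 ≈ 2.037037; E[X] ≥ 1; first-moment method inconclusive here.


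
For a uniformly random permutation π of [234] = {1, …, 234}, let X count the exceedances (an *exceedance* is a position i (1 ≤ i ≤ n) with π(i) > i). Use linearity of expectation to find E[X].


Write X = Σ_{i=1}^{234} X_i, where X_i = 1_{π(i) > i}.
For each fixed i, π(i) is uniform over {1, …, 234} (marginal of a uniform permutation), so P[π(i) > i] = (n − i)/n. Summing: Σ_{i=1}^{234} (n − i)/n = (0 + 1 + … + 233)/234 = 234(234 − 1)/(2·234) = (234 − 1)/2.
Hence E[X] = Σ_{i=1}^{234} (234 − i)/234 = 233/2 ≈ 116.50000.

E[X] = 233/2 = 116.50000.


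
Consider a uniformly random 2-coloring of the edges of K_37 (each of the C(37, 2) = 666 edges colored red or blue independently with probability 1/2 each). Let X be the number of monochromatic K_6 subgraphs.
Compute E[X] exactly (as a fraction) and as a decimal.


Let X = Σ_S X_S over the C(37, 6) = 2324784 subsets S of size 6, where X_S = 1 if the K_6 on S is monochromatic.
For a fixed S, the K_6 on S has C(6, 2) = 15 edges. P[all 15 edges red] = (1/2)^15, and likewise for blue, so P[monochromatic] = 2·(1/2)^15 = 2^{1 − 15} = 1/16384.
Summing: E[X] = C(37, 6) · 2^{1 − 15} = 2324784 · 1/16384 = 145299/1024.
Numerically: E[X] ≈ 141.894.

E[X] = C(37,6)·2^(1−C(6,2)) = 145299/1024 ≈ 141.894.


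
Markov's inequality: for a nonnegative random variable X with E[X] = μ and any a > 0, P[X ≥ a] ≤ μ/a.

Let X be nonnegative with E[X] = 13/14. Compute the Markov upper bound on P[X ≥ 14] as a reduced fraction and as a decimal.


μ = E[X] = 13/14, a = 14.
Markov: P[X ≥ 14] ≤ μ/a = (13/14)/14 = 13/196.
Numerically: ≈ 0.0663.
(Since a = 14 > μ = 0.9286, the bound 13/196 is < 1 and informative.)

P[X ≥ 14] ≤ 13/196 ≈ 0.0663.


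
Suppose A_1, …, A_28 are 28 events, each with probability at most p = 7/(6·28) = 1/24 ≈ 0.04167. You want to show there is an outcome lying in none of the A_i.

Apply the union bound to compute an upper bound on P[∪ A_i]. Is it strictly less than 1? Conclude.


Union bound: P[∪_{i=1}^{28} A_i] ≤ Σ_i P[A_i] ≤ 28·p = 28·(1/24) = 7/6.
Numerically: 7/6 ≈ 1.16667.
Is 7/6 < 1? NO.
Since the bound 7/6 is ≥ 1, the union bound is uninformative here; it does NOT by itself certify existence.

28·p = 7/6 ≈ 1.16667; existence NOT certified by the union bound.


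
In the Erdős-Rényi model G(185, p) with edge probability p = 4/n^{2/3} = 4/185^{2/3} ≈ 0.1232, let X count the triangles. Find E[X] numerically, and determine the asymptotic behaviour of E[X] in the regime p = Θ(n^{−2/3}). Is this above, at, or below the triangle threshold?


Number of potential triangles: C(185, 3) = 1038220.
Each occurs with probability p³ ≈ (0.1232)³ ≈ 1.8699781e-03.
By linearity: E[X] = C(185, 3)·p³ ≈ 1038220 · 1.8699781e-03 ≈ 1941.44865.
Since α = 2/3 < 1, p = c/n^{2/3} ≫ 1/n is above the triangle threshold p ~ 1/n. Asymptotically E[X] ~ (c³/6)·n^{3(1−α)} = (4³/6)·n^{1} → ∞; triangles are abundant w.h.p.

E[X] ≈ 1941.44865; in regime p = Θ(1/n^{2/3}) E[X] diverges (above the triangle threshold p ~ 1/n).


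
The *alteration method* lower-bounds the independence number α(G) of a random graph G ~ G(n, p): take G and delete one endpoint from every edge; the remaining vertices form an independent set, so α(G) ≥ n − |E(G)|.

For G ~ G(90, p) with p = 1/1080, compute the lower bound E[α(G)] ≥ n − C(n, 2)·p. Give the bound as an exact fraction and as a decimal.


E[|E(G)|] = C(90, 2)·p = 4005 · (1/1080) = 89/24.
E[α(G)] ≥ n − E[|E(G)|] = 90 − 89/24 = 2071/24.
Numerically: ≈ 86.292.
(This is only a lower bound; the true E[α(G)] may be larger.)

E[α(G)] ≥ 2071/24 ≈ 86.292.


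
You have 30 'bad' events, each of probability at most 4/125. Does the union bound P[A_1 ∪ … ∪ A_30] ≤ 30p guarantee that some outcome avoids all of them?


Union bound: P[∪_{i=1}^{30} A_i] ≤ Σ_i P[A_i] ≤ 30·p = 30·(4/125) = 24/25.
Numerically: 24/25 ≈ 0.96000.
Is 24/25 < 1? YES.
Since P[∪ A_i] ≤ 24/25 < 1, the complement has P[∩ A_i^c] ≥ 1 − 24/25 = 1/25 > 0, so some outcome avoids every A_i.

30·p = 24/25 ≈ 0.96000; existence CERTIFIED by the union bound.


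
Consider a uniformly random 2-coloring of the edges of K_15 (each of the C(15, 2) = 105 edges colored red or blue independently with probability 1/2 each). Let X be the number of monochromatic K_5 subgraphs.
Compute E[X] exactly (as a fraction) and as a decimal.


Let X = Σ_S X_S over the C(15, 5) = 3003 subsets S of size 5, where X_S = 1 if the K_5 on S is monochromatic.
For a fixed S, the K_5 on S has C(5, 2) = 10 edges. P[all 10 edges red] = (1/2)^10, and likewise for blue, so P[monochromatic] = 2·(1/2)^10 = 2^{1 − 10} = 1/512.
Summing: E[X] = C(15, 5) · 2^{1 − 10} = 3003 · 1/512 = 3003/512.
Numerically: E[X] ≈ 5.865234.

E[X] = C(15,5)·2^(1−C(5,2)) = 3003/512 ≈ 5.865234.


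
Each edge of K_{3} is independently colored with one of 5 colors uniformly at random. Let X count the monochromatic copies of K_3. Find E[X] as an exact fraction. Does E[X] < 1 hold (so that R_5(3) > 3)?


E[X] = C(3, 3) · 5^{1 − 3} = 1 · 5^{−2} = 1/25.
As a reduced fraction: E[X] = 1/25 ≈ 0.04000.
Is E[X] < 1? YES.
Since E[X] < 1, there exists a 5-coloring of K_{3} with no monochromatic K_3; hence R_5(3) > 3.

E[X] = 1/25 ≈ 0.04000; E[X] < 1, so R_5(3) > 3.


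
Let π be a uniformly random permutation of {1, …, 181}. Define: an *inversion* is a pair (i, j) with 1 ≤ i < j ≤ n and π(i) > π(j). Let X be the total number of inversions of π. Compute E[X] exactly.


Write X = Σ X_I over the C(181, 2) = 16290 pairs i < j, with X_I the indicator of one inversion.
There are 16290 indicators.
For each fixed pair i < j, the values π(i) and π(j) are two distinct elements of {1, …, 181} in uniformly random order; by symmetry P[π(i) > π(j)] = 1/2.
By linearity: E[X] = 16290 · (1/2) = C(181, 2) · (1/2) = 16290/2 = 8145 ≈ 8145.0000.

E[X] = 8145 = 8145.0000.


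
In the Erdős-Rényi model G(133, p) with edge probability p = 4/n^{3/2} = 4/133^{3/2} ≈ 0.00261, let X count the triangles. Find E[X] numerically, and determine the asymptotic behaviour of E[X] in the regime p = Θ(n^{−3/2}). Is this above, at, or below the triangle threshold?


Number of potential triangles: C(133, 3) = 383306.
Each occurs with probability p³ ≈ (0.00261)³ ≈ 1.77357e-08.
By linearity: E[X] = C(133, 3)·p³ ≈ 383306 · 1.77357e-08 ≈ 0.007.
Since α = 3/2 > 1, p = c/n^{3/2} = o(1/n) is below the triangle threshold p ~ 1/n. Asymptotically E[X] ~ (c³/6)·n^{3(1−α)} = (4³/6)·n^{-1.5} → 0, so by Markov's inequality G has no triangles w.h.p.

E[X] ≈ 0.007; in regime p = Θ(1/n^{3/2}) E[X] tends to 0 (below the triangle threshold p ~ 1/n).


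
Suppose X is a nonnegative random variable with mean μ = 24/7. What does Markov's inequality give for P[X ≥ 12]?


μ = E[X] = 24/7, a = 12.
Markov: P[X ≥ 12] ≤ μ/a = (24/7)/12 = 2/7.
Numerically: ≈ 0.285714.
(Since a = 12 > μ = 3.428571, the bound 2/7 is < 1 and informative.)

P[X ≥ 12] ≤ 2/7 ≈ 0.285714.


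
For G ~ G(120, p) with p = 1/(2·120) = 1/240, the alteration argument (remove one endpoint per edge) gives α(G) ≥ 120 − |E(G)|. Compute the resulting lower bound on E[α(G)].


E[|E(G)|] = C(120, 2)·p = 7140 · (1/240) = 119/4.
E[α(G)] ≥ n − E[|E(G)|] = 120 − 119/4 = 361/4.
Numerically: ≈ 90.2500.
(This is only a lower bound; the true E[α(G)] may be larger.)

E[α(G)] ≥ 361/4 ≈ 90.2500.


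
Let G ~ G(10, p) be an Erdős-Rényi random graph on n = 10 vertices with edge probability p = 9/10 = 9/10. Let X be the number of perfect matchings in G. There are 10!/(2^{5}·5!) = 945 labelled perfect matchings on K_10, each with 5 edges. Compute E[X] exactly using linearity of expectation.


K_10 has 10!/(2^{5}·5!) = 945 labelled perfect matchings.
For each such perfect matching H, let X_H = 1 if all 5 edges of H are present in G. Then P[X_H = 1] = p^{5} = (9/10)^{5} = 59049/100000.
By linearity: E[X] = Σ_H E[X_H] = 945 · p^{5} = 945 · 59049/100000 = 11160261/20000.
Numerically: E[X] ≈ 558.

E[X] = 945 · (9/10)^{5} = 11160261/20000 ≈ 558.


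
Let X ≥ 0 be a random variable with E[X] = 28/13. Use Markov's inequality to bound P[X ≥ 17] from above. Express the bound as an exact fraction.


μ = E[X] = 28/13, a = 17.
Markov: P[X ≥ 17] ≤ μ/a = (28/13)/17 = 28/221.
Numerically: ≈ 0.12670.
(Since a = 17 > μ = 2.15385, the bound 28/221 is < 1 and informative.)

P[X ≥ 17] ≤ 28/221 ≈ 0.12670.


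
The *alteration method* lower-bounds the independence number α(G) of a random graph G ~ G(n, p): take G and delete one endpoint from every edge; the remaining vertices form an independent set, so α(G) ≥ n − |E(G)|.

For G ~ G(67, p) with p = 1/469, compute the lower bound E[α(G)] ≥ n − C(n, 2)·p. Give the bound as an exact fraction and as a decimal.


E[|E(G)|] = C(67, 2)·p = 2211 · (1/469) = 33/7.
E[α(G)] ≥ n − E[|E(G)|] = 67 − 33/7 = 436/7.
Numerically: ≈ 62.286.
(This is only a lower bound; the true E[α(G)] may be larger.)

E[α(G)] ≥ 436/7 ≈ 62.286.


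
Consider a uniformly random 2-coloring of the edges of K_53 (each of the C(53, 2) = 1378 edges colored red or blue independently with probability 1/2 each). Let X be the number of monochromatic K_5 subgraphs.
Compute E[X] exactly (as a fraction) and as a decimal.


Let X = Σ_S X_S over the C(53, 5) = 2869685 subsets S of size 5, where X_S = 1 if the K_5 on S is monochromatic.
For a fixed S, the K_5 on S has C(5, 2) = 10 edges. P[all 10 edges red] = (1/2)^10, and likewise for blue, so P[monochromatic] = 2·(1/2)^10 = 2^{1 − 10} = 1/512.
Summing: E[X] = C(53, 5) · 2^{1 − 10} = 2869685 · 1/512 = 2869685/512.
Numerically: E[X] ≈ 5604.8535.

E[X] = C(53,5)·2^(1−C(5,2)) = 2869685/512 ≈ 5604.8535.


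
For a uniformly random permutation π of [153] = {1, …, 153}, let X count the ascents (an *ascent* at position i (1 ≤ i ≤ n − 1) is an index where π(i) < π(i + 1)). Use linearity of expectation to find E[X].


Write X = Σ X_I over i = 1, …, 152, with X_I the indicator of one ascent.
There are 152 indicators.
For each fixed i, the pair (π(i), π(i+1)) is a uniformly random ordered pair of distinct values from {1, …, 153}; by symmetry P[π(i) < π(i+1)] = 1/2.
By linearity: E[X] = 152 · (1/2) = (153 − 1) · (1/2) = 76 ≈ 76.0000.

E[X] = 76 = 76.0000.


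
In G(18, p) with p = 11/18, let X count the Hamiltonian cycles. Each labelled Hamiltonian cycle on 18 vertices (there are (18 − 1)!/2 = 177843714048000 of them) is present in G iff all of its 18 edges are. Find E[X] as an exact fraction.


K_18 has (18 − 1)!/2 = 177843714048000 labelled Hamiltonian cycles.
For each such Hamiltonian cycle H, let X_H = 1 if all 18 edges of H are present in G. Then P[X_H = 1] = p^{18} = (11/18)^{18} = 5559917313492231481/39346408075296537575424.
By linearity: E[X] = Σ_H E[X_H] = 177843714048000 · p^{18} = 177843714048000 · 5559917313492231481/39346408075296537575424 = 82786473808235140223154875/3294258113514384.
Numerically: E[X] ≈ 2.5131e+10.

E[X] = 177843714048000 · (11/18)^{18} = 82786473808235140223154875/3294258113514384 ≈ 2.5131e+10.


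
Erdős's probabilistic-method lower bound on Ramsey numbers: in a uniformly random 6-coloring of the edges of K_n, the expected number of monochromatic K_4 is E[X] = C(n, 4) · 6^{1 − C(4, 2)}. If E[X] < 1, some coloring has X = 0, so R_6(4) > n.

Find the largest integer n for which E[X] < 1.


We need C(n, 4) · 6^{1 − 6} < 1, i.e. C(n, 4) < 6^{6 − 1} = 7776.
Check values of n near the boundary:
  n = 18: C(18, 4) = 3060; 3060 < 7776? YES
  n = 19: C(19, 4) = 3876; 3876 < 7776? YES
  n = 20: C(20, 4) = 4845; 4845 < 7776? YES
  n = 21: C(21, 4) = 5985; 5985 < 7776? YES
  n = 22: C(22, 4) = 7315; 7315 < 7776? YES
  n = 23: C(23, 4) = 8855; 8855 < 7776? NO
The largest n with C(n, 4) < 7776 is n = 22 (where E[X] = 7315/7776 ≈ 0.940715). Hence R_6(4) > 22, i.e. R_6(4) ≥ 23.

Largest n = 22; hence R_6(4) > 22.


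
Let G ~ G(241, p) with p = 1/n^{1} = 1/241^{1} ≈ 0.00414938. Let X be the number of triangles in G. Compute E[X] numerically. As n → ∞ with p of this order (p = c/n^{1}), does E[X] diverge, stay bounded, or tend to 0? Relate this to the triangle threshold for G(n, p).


Number of potential triangles: C(241, 3) = 2303960.
Each occurs with probability p³ ≈ (0.00414938)³ ≈ 7.14412216e-08.
By linearity: E[X] = C(241, 3)·p³ ≈ 2303960 · 7.14412216e-08 ≈ 0.164598.
Here α = 1, so p = 1/n is exactly at the triangle threshold p ~ 1/n. Asymptotically E[X] → c³/6 = 1³/6 = 1/6 ≈ 0.166667, a bounded constant. In this regime the triangle count is asymptotically Poisson(c³/6).

E[X] ≈ 0.164598; in regime p = Θ(1/n^{1}) E[X] stays bounded (at the triangle threshold p ~ 1/n).


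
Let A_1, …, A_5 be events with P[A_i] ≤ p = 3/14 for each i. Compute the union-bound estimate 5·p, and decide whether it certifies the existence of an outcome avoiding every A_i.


Union bound: P[∪_{i=1}^{5} A_i] ≤ Σ_i P[A_i] ≤ 5·p = 5·(3/14) = 15/14.
Numerically: 15/14 ≈ 1.071429.
Is 15/14 < 1? NO.
Since the bound 15/14 is ≥ 1, the union bound is uninformative here; it does NOT by itself certify existence.

5·p = 15/14 ≈ 1.071429; existence NOT certified by the union bound.


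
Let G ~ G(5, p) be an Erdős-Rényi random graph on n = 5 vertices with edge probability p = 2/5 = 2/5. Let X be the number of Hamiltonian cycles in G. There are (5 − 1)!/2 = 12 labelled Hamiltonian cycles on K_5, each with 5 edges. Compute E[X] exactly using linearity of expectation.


K_5 has (5 − 1)!/2 = 12 labelled Hamiltonian cycles.
For each such Hamiltonian cycle H, let X_H = 1 if all 5 edges of H are present in G. Then P[X_H = 1] = p^{5} = (2/5)^{5} = 32/3125.
By linearity: E[X] = Σ_H E[X_H] = 12 · p^{5} = 12 · 32/3125 = 384/3125.
Numerically: E[X] ≈ 0.1229.

E[X] = 12 · (2/5)^{5} = 384/3125 ≈ 0.1229.


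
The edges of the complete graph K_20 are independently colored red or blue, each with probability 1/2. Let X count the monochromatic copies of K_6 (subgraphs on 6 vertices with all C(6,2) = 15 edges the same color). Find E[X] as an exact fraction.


Let X = Σ_S X_S over the C(20, 6) = 38760 subsets S of size 6, where X_S = 1 if the K_6 on S is monochromatic.
For a fixed S, the K_6 on S has C(6, 2) = 15 edges. P[all 15 edges red] = (1/2)^15, and likewise for blue, so P[monochromatic] = 2·(1/2)^15 = 2^{1 − 15} = 1/16384.
By linearity of expectation: E[X] = C(20, 6) · 2^{1 − 15} = 38760 · 1/16384 = 4845/2048.
Numerically: E[X] ≈ 2.3657.

E[X] = C(20,6)·2^(1−C(6,2)) = 4845/2048 ≈ 2.3657.


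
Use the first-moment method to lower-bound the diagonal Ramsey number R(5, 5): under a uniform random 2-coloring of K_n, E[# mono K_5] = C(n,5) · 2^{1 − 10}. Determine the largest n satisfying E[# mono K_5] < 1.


We need C(n, 5) · 2^{1 − 10} < 1, i.e. C(n, 5) < 2^{10 − 1} = 512.
Check values of n near the boundary:
  n = 8: C(8, 5) = 56; 56 < 512? YES
  n = 9: C(9, 5) = 126; 126 < 512? YES
  n = 10: C(10, 5) = 252; 252 < 512? YES
  n = 11: C(11, 5) = 462; 462 < 512? YES
  n = 12: C(12, 5) = 792; 792 < 512? NO
The largest n with C(n, 5) < 512 is n = 11 (where E[X] = 231/256 ≈ 0.9023438). Hence R(5, 5) > 11, i.e. R(5, 5) ≥ 12.

Largest n = 11; hence R(5, 5) > 11.


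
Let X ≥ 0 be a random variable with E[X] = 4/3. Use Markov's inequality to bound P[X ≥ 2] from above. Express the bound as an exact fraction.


μ = E[X] = 4/3, a = 2.
Markov: P[X ≥ 2] ≤ μ/a = (4/3)/2 = 2/3.
Numerically: ≈ 0.66667.
(Since a = 2 > μ = 1.33333, the bound 2/3 is < 1 and informative.)

P[X ≥ 2] ≤ 2/3 ≈ 0.66667.


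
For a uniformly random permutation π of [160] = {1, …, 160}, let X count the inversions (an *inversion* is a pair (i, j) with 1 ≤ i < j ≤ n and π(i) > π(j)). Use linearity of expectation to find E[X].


Write X = Σ X_I over the C(160, 2) = 12720 pairs i < j, with X_I the indicator of one inversion.
There are 12720 indicators.
For each fixed pair i < j, the values π(i) and π(j) are two distinct elements of {1, …, 160} in uniformly random order; by symmetry P[π(i) > π(j)] = 1/2.
By linearity: E[X] = 12720 · (1/2) = C(160, 2) · (1/2) = 12720/2 = 6360 ≈ 6360.000.

E[X] = 6360 = 6360.000.


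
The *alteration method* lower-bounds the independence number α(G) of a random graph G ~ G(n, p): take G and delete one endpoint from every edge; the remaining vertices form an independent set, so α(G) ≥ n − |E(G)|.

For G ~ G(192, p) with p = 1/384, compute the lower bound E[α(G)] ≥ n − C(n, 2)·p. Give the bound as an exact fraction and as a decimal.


E[|E(G)|] = C(192, 2)·p = 18336 · (1/384) = 191/4.
E[α(G)] ≥ n − E[|E(G)|] = 192 − 191/4 = 577/4.
Numerically: ≈ 144.25000.
(This is only a lower bound; the true E[α(G)] may be larger.)

E[α(G)] ≥ 577/4 ≈ 144.25000.


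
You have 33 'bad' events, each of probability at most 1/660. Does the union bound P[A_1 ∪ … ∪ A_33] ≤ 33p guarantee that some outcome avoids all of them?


Union bound: P[∪_{i=1}^{33} A_i] ≤ Σ_i P[A_i] ≤ 33·p = 33·(1/660) = 1/20.
Numerically: 1/20 ≈ 0.0500000.
Is 1/20 < 1? YES.
Since P[∪ A_i] ≤ 1/20 < 1, the complement has P[∩ A_i^c] ≥ 1 − 1/20 = 19/20 > 0, so some outcome avoids every A_i.

33·p = 1/20 ≈ 0.0500000; existence CERTIFIED by the union bound.


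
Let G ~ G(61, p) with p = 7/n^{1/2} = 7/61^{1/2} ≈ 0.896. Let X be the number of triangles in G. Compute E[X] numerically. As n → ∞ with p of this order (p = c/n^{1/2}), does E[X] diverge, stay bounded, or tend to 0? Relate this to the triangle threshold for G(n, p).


Number of potential triangles: C(61, 3) = 35990.
Each occurs with probability p³ ≈ (0.896)³ ≈ 7.19945e-01.
By linearity: E[X] = C(61, 3)·p³ ≈ 35990 · 7.19945e-01 ≈ 25910.823.
Since α = 1/2 < 1, p = c/n^{1/2} ≫ 1/n is above the triangle threshold p ~ 1/n. Asymptotically E[X] ~ (c³/6)·n^{3(1−α)} = (7³/6)·n^{1.5} → ∞; triangles are abundant w.h.p.

E[X] ≈ 25910.823; in regime p = Θ(1/n^{1/2}) E[X] diverges (above the triangle threshold p ~ 1/n).


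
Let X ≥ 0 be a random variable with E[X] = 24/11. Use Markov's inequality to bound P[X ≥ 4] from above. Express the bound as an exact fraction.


μ = E[X] = 24/11, a = 4.
Markov: P[X ≥ 4] ≤ μ/a = (24/11)/4 = 6/11.
Numerically: ≈ 0.545.
(Since a = 4 > μ = 2.182, the bound 6/11 is < 1 and informative.)

P[X ≥ 4] ≤ 6/11 ≈ 0.545.


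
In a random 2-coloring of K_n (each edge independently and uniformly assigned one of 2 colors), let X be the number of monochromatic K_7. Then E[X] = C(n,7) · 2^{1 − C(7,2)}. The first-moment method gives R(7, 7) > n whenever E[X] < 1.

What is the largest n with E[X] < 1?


We need C(n, 7) · 2^{1 − 21} < 1, i.e. C(n, 7) < 2^{21 − 1} = 1048576.
Check values of n near the boundary:
  n = 25: C(25, 7) = 480700; 480700 < 1048576? YES
  n = 26: C(26, 7) = 657800; 657800 < 1048576? YES
  n = 27: C(27, 7) = 888030; 888030 < 1048576? YES
  n = 28: C(28, 7) = 1184040; 1184040 < 1048576? NO
The largest n with C(n, 7) < 1048576 is n = 27 (where E[X] = 444015/524288 ≈ 0.8469). Hence R(7, 7) > 27, i.e. R(7, 7) ≥ 28.

Largest n = 27; hence R(7, 7) > 27.


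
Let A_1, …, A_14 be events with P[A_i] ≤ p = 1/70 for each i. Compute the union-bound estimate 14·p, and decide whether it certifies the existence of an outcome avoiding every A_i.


Union bound: P[∪_{i=1}^{14} A_i] ≤ Σ_i P[A_i] ≤ 14·p = 14·(1/70) = 1/5.
Numerically: 1/5 ≈ 0.20000.
Is 1/5 < 1? YES.
Since P[∪ A_i] ≤ 1/5 < 1, the complement has P[∩ A_i^c] ≥ 1 − 1/5 = 4/5 > 0, so some outcome avoids every A_i.

14·p = 1/5 ≈ 0.20000; existence CERTIFIED by the union bound.


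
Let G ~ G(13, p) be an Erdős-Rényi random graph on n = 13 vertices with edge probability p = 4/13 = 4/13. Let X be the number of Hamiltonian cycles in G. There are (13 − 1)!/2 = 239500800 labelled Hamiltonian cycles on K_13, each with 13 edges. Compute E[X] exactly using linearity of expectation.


K_13 has (13 − 1)!/2 = 239500800 labelled Hamiltonian cycles.
For each such Hamiltonian cycle H, let X_H = 1 if all 13 edges of H are present in G. Then P[X_H = 1] = p^{13} = (4/13)^{13} = 67108864/302875106592253.
Summing the indicators: E[X] = Σ_H E[X_H] = 239500800 · p^{13} = 239500800 · 67108864/302875106592253 = 16072626615091200/302875106592253.
Numerically: E[X] ≈ 53.1.

E[X] = 239500800 · (4/13)^{13} = 16072626615091200/302875106592253 ≈ 53.1.


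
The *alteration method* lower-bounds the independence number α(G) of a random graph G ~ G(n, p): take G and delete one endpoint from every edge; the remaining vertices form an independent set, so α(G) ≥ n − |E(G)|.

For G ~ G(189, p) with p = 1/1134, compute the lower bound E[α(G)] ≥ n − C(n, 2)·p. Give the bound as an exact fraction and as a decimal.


E[|E(G)|] = C(189, 2)·p = 17766 · (1/1134) = 47/3.
E[α(G)] ≥ n − E[|E(G)|] = 189 − 47/3 = 520/3.
Numerically: ≈ 173.333.
(This is only a lower bound; the true E[α(G)] may be larger.)

E[α(G)] ≥ 520/3 ≈ 173.333.


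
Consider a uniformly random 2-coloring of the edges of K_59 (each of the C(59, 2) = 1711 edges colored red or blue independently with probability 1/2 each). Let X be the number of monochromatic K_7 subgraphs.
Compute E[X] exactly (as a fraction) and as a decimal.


Let X = Σ_S X_S over the C(59, 7) = 341149446 subsets S of size 7, where X_S = 1 if the K_7 on S is monochromatic.
For a fixed S, the K_7 on S has C(7, 2) = 21 edges. P[all 21 edges red] = (1/2)^21, and likewise for blue, so P[monochromatic] = 2·(1/2)^21 = 2^{1 − 21} = 1/1048576.
Summing: E[X] = C(59, 7) · 2^{1 − 21} = 341149446 · 1/1048576 = 170574723/524288.
Numerically: E[X] ≈ 325.345.

E[X] = C(59,7)·2^(1−C(7,2)) = 170574723/524288 ≈ 325.345.


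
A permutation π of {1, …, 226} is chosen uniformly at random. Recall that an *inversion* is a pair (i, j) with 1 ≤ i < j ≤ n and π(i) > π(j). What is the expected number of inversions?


Write X = Σ X_I over the C(226, 2) = 25425 pairs i < j, with X_I the indicator of one inversion.
There are 25425 indicators.
For each fixed pair i < j, the values π(i) and π(j) are two distinct elements of {1, …, 226} in uniformly random order; by symmetry P[π(i) > π(j)] = 1/2.
By linearity: E[X] = 25425 · (1/2) = C(226, 2) · (1/2) = 25425/2 = 25425/2 ≈ 12712.50000.

E[X] = 25425/2 = 12712.50000.


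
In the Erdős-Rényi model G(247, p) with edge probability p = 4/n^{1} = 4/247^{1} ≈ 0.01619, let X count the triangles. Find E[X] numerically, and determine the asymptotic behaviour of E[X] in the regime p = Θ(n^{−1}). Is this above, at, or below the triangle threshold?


Number of potential triangles: C(247, 3) = 2481115.
Each occurs with probability p³ ≈ (0.01619)³ ≈ 4.247067e-06.
By linearity: E[X] = C(247, 3)·p³ ≈ 2481115 · 4.247067e-06 ≈ 10.5375.
Here α = 1, so p = 4/n is exactly at the triangle threshold p ~ 1/n. Asymptotically E[X] → c³/6 = 4³/6 = 32/3 ≈ 10.6667, a bounded constant. In this regime the triangle count is asymptotically Poisson(c³/6).

E[X] ≈ 10.5375; in regime p = Θ(1/n^{1}) E[X] stays bounded (at the triangle threshold p ~ 1/n).


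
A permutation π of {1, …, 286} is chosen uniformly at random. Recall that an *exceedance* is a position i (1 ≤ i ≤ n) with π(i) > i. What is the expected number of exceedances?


Write X = Σ_{i=1}^{286} X_i, where X_i = 1_{π(i) > i}.
For each fixed i, π(i) is uniform over {1, …, 286} (marginal of a uniform permutation), so P[π(i) > i] = (n − i)/n. Summing: Σ_{i=1}^{286} (n − i)/n = (0 + 1 + … + 285)/286 = 286(286 − 1)/(2·286) = (286 − 1)/2.
Hence E[X] = Σ_{i=1}^{286} (286 − i)/286 = 285/2 ≈ 142.500000.

E[X] = 285/2 = 142.500000.


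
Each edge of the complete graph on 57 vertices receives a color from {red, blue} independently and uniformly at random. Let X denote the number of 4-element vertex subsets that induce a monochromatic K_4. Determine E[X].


Let X = Σ_S X_S over the C(57, 4) = 395010 subsets S of size 4, where X_S = 1 if the K_4 on S is monochromatic.
For a fixed S, the K_4 on S has C(4, 2) = 6 edges. P[all 6 edges red] = (1/2)^6, and likewise for blue, so P[monochromatic] = 2·(1/2)^6 = 2^{1 − 6} = 1/32.
Summing: E[X] = C(57, 4) · 2^{1 − 6} = 395010 · 1/32 = 197505/16.
Numerically: E[X] ≈ 12344.0625.

E[X] = C(57,4)·2^(1−C(4,2)) = 197505/16 ≈ 12344.0625.


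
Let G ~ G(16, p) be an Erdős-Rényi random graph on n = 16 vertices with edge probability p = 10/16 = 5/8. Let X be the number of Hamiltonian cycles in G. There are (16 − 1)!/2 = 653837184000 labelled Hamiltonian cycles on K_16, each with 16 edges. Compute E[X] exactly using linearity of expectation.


K_16 has (16 − 1)!/2 = 653837184000 labelled Hamiltonian cycles.
For each such Hamiltonian cycle H, let X_H = 1 if all 16 edges of H are present in G. Then P[X_H = 1] = p^{16} = (5/8)^{16} = 152587890625/281474976710656.
By linearity: E[X] = Σ_H E[X_H] = 653837184000 · p^{16} = 653837184000 · 152587890625/281474976710656 = 97429332733154296875/274877906944.
Numerically: E[X] ≈ 3.544e+08.

E[X] = 653837184000 · (5/8)^{16} = 97429332733154296875/274877906944 ≈ 3.544e+08.


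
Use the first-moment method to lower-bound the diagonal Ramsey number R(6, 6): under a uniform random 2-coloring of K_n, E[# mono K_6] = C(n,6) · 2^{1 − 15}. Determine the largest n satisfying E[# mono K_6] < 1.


We need C(n, 6) · 2^{1 − 15} < 1, i.e. C(n, 6) < 2^{15 − 1} = 16384.
Check values of n near the boundary:
  n = 12: C(12, 6) = 924; 924 < 16384? YES
  n = 13: C(13, 6) = 1716; 1716 < 16384? YES
  n = 14: C(14, 6) = 3003; 3003 < 16384? YES
  n = 15: C(15, 6) = 5005; 5005 < 16384? YES
  n = 16: C(16, 6) = 8008; 8008 < 16384? YES
  n = 17: C(17, 6) = 12376; 12376 < 16384? YES
  n = 18: C(18, 6) = 18564; 18564 < 16384? NO
The largest n with C(n, 6) < 16384 is n = 17 (where E[X] = 1547/2048 ≈ 0.7554). Hence R(6, 6) > 17, i.e. R(6, 6) ≥ 18.

Largest n = 17; hence R(6, 6) > 17.


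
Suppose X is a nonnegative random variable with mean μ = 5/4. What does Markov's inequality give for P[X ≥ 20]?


μ = E[X] = 5/4, a = 20.
Markov: P[X ≥ 20] ≤ μ/a = (5/4)/20 = 1/16.
Numerically: ≈ 0.062.
(Since a = 20 > μ = 1.250, the bound 1/16 is < 1 and informative.)

P[X ≥ 20] ≤ 1/16 ≈ 0.062.


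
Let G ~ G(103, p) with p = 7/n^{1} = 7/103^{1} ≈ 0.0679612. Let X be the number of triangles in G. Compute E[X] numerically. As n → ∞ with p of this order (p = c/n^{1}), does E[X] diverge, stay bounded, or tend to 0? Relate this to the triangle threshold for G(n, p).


Number of potential triangles: C(103, 3) = 176851.
Each occurs with probability p³ ≈ (0.0679612)³ ≈ 3.13893589e-04.
By linearity: E[X] = C(103, 3)·p³ ≈ 176851 · 3.13893589e-04 ≈ 55.512395.
Here α = 1, so p = 7/n is exactly at the triangle threshold p ~ 1/n. Asymptotically E[X] → c³/6 = 7³/6 = 343/6 ≈ 57.166667, a bounded constant. In this regime the triangle count is asymptotically Poisson(c³/6).

E[X] ≈ 55.512395; in regime p = Θ(1/n^{1}) E[X] stays bounded (at the triangle threshold p ~ 1/n).


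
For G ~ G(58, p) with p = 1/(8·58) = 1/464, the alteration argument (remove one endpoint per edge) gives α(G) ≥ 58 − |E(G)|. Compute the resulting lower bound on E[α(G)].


E[|E(G)|] = C(58, 2)·p = 1653 · (1/464) = 57/16.
E[α(G)] ≥ n − E[|E(G)|] = 58 − 57/16 = 871/16.
Numerically: ≈ 54.438.
(This is only a lower bound; the true E[α(G)] may be larger.)

E[α(G)] ≥ 871/16 ≈ 54.438.


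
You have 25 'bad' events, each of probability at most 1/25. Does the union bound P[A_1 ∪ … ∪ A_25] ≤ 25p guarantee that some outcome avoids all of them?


Union bound: P[∪_{i=1}^{25} A_i] ≤ Σ_i P[A_i] ≤ 25·p = 25·(1/25) = 1.
Numerically: 1 ≈ 1.0000.
Is 1 < 1? NO.
Since the bound 1 is ≥ 1, the union bound is uninformative here; it does NOT by itself certify existence.

25·p = 1 ≈ 1.0000; existence NOT certified by the union bound.


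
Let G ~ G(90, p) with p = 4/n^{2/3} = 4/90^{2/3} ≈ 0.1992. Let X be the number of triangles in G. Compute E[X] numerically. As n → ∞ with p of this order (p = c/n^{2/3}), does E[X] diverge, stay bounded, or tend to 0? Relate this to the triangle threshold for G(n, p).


Number of potential triangles: C(90, 3) = 117480.
Each occurs with probability p³ ≈ (0.1992)³ ≈ 7.901235e-03.
By linearity: E[X] = C(90, 3)·p³ ≈ 117480 · 7.901235e-03 ≈ 928.2370.
Since α = 2/3 < 1, p = c/n^{2/3} ≫ 1/n is above the triangle threshold p ~ 1/n. Asymptotically E[X] ~ (c³/6)·n^{3(1−α)} = (4³/6)·n^{1} → ∞; triangles are abundant w.h.p.

E[X] ≈ 928.2370; in regime p = Θ(1/n^{2/3}) E[X] diverges (above the triangle threshold p ~ 1/n).


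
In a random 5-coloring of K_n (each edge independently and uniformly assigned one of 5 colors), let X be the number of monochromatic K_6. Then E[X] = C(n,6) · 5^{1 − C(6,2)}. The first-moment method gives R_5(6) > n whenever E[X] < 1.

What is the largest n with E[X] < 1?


We need C(n, 6) · 5^{1 − 15} < 1, i.e. C(n, 6) < 5^{15 − 1} = 6103515625.
Check values of n near the boundary:
  n = 127: C(127, 6) = 5169379425; 5169379425 < 6103515625? YES
  n = 128: C(128, 6) = 5423611200; 5423611200 < 6103515625? YES
  n = 129: C(129, 6) = 5688177600; 5688177600 < 6103515625? YES
  n = 130: C(130, 6) = 5963412000; 5963412000 < 6103515625? YES
  n = 131: C(131, 6) = 6249655776; 6249655776 < 6103515625? NO
The largest n with C(n, 6) < 6103515625 is n = 130 (where E[X] = 47707296/48828125 ≈ 0.977). Hence R_5(6) > 130, i.e. R_5(6) ≥ 131.

Largest n = 130; hence R_5(6) > 130.


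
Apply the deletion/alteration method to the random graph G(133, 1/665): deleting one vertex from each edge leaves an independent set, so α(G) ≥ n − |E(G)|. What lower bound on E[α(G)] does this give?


E[|E(G)|] = C(133, 2)·p = 8778 · (1/665) = 66/5.
E[α(G)] ≥ n − E[|E(G)|] = 133 − 66/5 = 599/5.
Numerically: ≈ 119.80000.
(This is only a lower bound; the true E[α(G)] may be larger.)

E[α(G)] ≥ 599/5 ≈ 119.80000.


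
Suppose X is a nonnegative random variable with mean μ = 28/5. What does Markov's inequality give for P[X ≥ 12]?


μ = E[X] = 28/5, a = 12.
Markov: P[X ≥ 12] ≤ μ/a = (28/5)/12 = 7/15.
Numerically: ≈ 0.466667.
(Since a = 12 > μ = 5.600000, the bound 7/15 is < 1 and informative.)

P[X ≥ 12] ≤ 7/15 ≈ 0.466667.


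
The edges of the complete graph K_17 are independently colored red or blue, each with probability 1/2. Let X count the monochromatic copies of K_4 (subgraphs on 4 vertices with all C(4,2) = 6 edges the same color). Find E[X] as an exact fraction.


Let X = Σ_S X_S over the C(17, 4) = 2380 subsets S of size 4, where X_S = 1 if the K_4 on S is monochromatic.
For a fixed S, the K_4 on S has C(4, 2) = 6 edges. P[all 6 edges red] = (1/2)^6, and likewise for blue, so P[monochromatic] = 2·(1/2)^6 = 2^{1 − 6} = 1/32.
By linearity: E[X] = C(17, 4) · 2^{1 − 6} = 2380 · 1/32 = 595/8.
Numerically: E[X] ≈ 74.37500.

E[X] = C(17,4)·2^(1−C(4,2)) = 595/8 ≈ 74.37500.


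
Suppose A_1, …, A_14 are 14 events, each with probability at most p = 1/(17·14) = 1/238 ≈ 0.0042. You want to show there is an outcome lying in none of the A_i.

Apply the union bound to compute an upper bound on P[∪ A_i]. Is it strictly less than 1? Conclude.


Union bound: P[∪_{i=1}^{14} A_i] ≤ Σ_i P[A_i] ≤ 14·p = 14·(1/238) = 1/17.
Numerically: 1/17 ≈ 0.0588.
Is 1/17 < 1? YES.
Since P[∪ A_i] ≤ 1/17 < 1, the complement has P[∩ A_i^c] ≥ 1 − 1/17 = 16/17 > 0, so some outcome avoids every A_i.

14·p = 1/17 ≈ 0.0588; existence CERTIFIED by the union bound.


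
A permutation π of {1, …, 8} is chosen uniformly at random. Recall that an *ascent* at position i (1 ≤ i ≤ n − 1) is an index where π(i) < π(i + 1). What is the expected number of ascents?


Write X = Σ X_I over i = 1, …, 7, with X_I the indicator of one ascent.
There are 7 indicators.
For each fixed i, the pair (π(i), π(i+1)) is a uniformly random ordered pair of distinct values from {1, …, 8}; by symmetry P[π(i) < π(i+1)] = 1/2.
By linearity: E[X] = 7 · (1/2) = (8 − 1) · (1/2) = 7/2 ≈ 3.500.

E[X] = 7/2 = 3.500.


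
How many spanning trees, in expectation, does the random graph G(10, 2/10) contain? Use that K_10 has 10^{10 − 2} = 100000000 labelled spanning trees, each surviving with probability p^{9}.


K_10 has 10^{10 − 2} = 100000000 labelled spanning trees.
For each such spanning tree H, let X_H = 1 if all 9 edges of H are present in G. Then P[X_H = 1] = p^{9} = (1/5)^{9} = 1/1953125.
Summing the indicators: E[X] = Σ_H E[X_H] = 100000000 · p^{9} = 100000000 · 1/1953125 = 256/5.
Numerically: E[X] ≈ 51.2.

E[X] = 100000000 · (1/5)^{9} = 256/5 ≈ 51.2.
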